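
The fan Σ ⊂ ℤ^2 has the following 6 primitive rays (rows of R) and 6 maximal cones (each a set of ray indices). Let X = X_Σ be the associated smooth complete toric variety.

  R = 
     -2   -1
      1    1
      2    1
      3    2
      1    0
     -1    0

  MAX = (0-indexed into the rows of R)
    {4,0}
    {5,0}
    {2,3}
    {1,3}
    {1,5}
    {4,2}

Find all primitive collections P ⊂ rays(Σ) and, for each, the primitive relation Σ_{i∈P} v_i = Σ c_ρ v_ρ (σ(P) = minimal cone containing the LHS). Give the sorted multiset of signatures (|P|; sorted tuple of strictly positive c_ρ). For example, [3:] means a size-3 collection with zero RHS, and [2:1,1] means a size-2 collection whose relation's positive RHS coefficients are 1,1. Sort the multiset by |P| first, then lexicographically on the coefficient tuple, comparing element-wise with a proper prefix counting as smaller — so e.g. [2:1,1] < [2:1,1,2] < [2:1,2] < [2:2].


Minimal non-faces — 9 found among 6 rays, 6 max cones:

  {0,2}:  v_{0} + v_{2} = 0  →  sig = [2:]
  {4,5}:  v_{4} + v_{5} = 0  →  sig = [2:]
  {0,1}:  v_{0} + v_{1} = v_{5}  →  sig = [2:1]
  {0,3}:  v_{0} + v_{3} = v_{1}  →  sig = [2:1]
  {1,2}:  v_{1} + v_{2} = v_{3}  →  sig = [2:1]
  {1,4}:  v_{1} + v_{4} = v_{2}  →  sig = [2:1]
  {2,5}:  v_{2} + v_{5} = v_{1}  →  sig = [2:1]
  {3,4}:  v_{3} + v_{4} = 2·v_{2}  →  sig = [2:2]
  {3,5}:  v_{3} + v_{5} = 2·v_{1}  →  sig = [2:2]

Sorted signature multiset PRS(X):
[[2:], [2:], [2:1], [2:1], [2:1], [2:1], [2:1], [2:2], [2:2]]


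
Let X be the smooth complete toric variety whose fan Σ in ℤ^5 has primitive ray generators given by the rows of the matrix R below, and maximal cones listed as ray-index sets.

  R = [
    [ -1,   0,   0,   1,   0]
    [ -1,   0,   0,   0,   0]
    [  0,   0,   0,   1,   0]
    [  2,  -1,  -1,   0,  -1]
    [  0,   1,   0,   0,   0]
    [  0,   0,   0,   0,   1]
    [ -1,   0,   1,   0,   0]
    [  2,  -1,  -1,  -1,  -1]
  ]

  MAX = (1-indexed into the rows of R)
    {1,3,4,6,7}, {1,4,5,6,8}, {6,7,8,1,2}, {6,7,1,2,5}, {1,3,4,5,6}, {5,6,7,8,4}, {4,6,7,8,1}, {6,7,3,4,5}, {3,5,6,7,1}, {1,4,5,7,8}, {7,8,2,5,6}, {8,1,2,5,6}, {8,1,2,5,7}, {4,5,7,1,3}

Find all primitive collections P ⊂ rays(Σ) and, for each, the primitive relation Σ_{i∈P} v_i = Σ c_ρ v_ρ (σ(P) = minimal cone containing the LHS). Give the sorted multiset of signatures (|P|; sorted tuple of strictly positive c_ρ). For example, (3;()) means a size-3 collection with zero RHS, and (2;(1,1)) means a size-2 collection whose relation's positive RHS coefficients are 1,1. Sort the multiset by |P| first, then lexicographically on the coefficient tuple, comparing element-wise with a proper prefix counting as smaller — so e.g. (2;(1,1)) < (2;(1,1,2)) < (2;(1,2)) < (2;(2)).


Δ(Σ) — 8 vertices, 5 min non-faces:

  • {2,3}:  v_{2} + v_{3} = v_{1} ; sig = (2;(1))
  • {3,8}:  v_{3} + v_{8} = v_{4} ; sig = (2;(1))
  • {2,4}:  v_{2} + v_{4} = v_{1} + v_{8} ; sig = (2;(1,1))
  • {1,5,6,7,8}:  v_{1} + v_{5} + v_{6} + v_{7} + v_{8} = 0 ; sig = (5;())
  • {1,4,5,6,7}:  v_{1} + v_{4} + v_{5} + v_{6} + v_{7} = v_{3} ; sig = (5;(1))

so the primitive-relation signature multiset is
    |P|=2: 3 collections, coeffs (1), (1), (1,1)
    |P|=5: 2 collections, coeffs (), (1)


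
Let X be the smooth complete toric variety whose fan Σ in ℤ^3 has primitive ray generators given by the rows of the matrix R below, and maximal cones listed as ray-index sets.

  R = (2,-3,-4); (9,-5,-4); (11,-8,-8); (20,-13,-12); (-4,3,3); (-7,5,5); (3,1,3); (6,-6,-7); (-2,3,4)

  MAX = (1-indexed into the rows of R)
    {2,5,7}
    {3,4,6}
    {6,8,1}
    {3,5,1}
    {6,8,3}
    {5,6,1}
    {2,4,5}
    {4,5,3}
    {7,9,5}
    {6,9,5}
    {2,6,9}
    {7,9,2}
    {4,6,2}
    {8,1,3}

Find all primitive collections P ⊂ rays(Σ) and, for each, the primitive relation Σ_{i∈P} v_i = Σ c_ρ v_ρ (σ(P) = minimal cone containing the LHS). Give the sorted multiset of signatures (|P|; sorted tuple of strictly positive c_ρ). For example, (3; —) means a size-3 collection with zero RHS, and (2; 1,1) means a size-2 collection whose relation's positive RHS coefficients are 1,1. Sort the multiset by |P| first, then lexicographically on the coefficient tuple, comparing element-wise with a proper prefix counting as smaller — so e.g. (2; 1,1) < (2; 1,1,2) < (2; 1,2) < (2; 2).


20 collections generate NE(X_Σ); each relation:

  P = {1,9}:  v_{1} + v_{9} = 0  →  sig = (2; —)
  P = {1,2}:  v_{1} + v_{2} = v_{3}  →  sig = (2; 1)
  P = {2,3}:  v_{2} + v_{3} = v_{4}  →  sig = (2; 1)
  P = {3,9}:  v_{3} + v_{9} = v_{2}  →  sig = (2; 1)
  P = {5,8}:  v_{5} + v_{8} = v_{1}  →  sig = (2; 1)
  P = {7,8}:  v_{7} + v_{8} = v_{2}  →  sig = (2; 1)
  P = {1,7}:  v_{1} + v_{7} = v_{2} + v_{5}  →  sig = (2; 1,1)
  P = {8,9}:  v_{8} + v_{9} = v_{3} + v_{6}  →  sig = (2; 1,1)
  P = {2,8}:  v_{2} + v_{8} = 2·v_{3} + v_{6}  →  sig = (2; 1,2)
  P = {3,7}:  v_{3} + v_{7} = 2·v_{2} + v_{5}  →  sig = (2; 1,2)
  P = {4,7}:  v_{4} + v_{7} = 3·v_{2} + v_{5}  →  sig = (2; 1,3)
  P = {4,8}:  v_{4} + v_{8} = 3·v_{3} + v_{6}  →  sig = (2; 1,3)
  P = {1,4}:  v_{1} + v_{4} = 2·v_{3}  →  sig = (2; 2)
  P = {4,9}:  v_{4} + v_{9} = 2·v_{2}  →  sig = (2; 2)
  P = {6,7}:  v_{6} + v_{7} = 2·v_{9}  →  sig = (2; 2)
  P = {3,5,6}:  v_{3} + v_{5} + v_{6} = 0  →  sig = (3; —)
  P = {1,3,6}:  v_{1} + v_{3} + v_{6} = v_{8}  →  sig = (3; 1)
  P = {2,5,6}:  v_{2} + v_{5} + v_{6} = v_{9}  →  sig = (3; 1)
  P = {2,5,9}:  v_{2} + v_{5} + v_{9} = v_{7}  →  sig = (3; 1)
  P = {4,5,6}:  v_{4} + v_{5} + v_{6} = v_{2}  →  sig = (3; 1)

Signatures (|P|; sorted positive RHS coefficients), sorted:
    (2; —)
    (2; 1)
    (2; 1)
    (2; 1)
    (2; 1)
    (2; 1)
    (2; 1,1)
    (2; 1,1)
    (2; 1,2)
    (2; 1,2)
    (2; 1,3)
    (2; 1,3)
    (2; 2)
    (2; 2)
    (2; 2)
    (3; —)
    (3; 1)
    (3; 1)
    (3; 1)
    (3; 1)


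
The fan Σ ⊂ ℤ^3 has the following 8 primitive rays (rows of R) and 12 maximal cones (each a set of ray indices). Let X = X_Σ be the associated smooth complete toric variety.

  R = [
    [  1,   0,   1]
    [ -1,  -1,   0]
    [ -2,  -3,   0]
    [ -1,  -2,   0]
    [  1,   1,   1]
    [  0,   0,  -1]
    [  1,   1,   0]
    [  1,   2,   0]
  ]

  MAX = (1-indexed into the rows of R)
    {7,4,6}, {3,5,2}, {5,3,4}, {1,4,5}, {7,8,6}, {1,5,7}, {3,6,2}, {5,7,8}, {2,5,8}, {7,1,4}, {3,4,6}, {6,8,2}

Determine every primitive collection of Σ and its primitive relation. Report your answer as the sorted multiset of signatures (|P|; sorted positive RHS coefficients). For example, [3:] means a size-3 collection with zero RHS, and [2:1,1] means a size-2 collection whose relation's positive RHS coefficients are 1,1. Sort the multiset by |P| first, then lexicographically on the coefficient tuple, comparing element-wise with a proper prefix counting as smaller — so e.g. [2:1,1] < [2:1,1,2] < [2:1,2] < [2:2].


Σ has 11 primitive collections:

  {2,7}:  v_{2} + v_{7} = 0 ; sig = [2:]
  {4,8}:  v_{4} + v_{8} = 0 ; sig = [2:]
  {2,4}:  v_{2} + v_{4} = v_{3} ; sig = [2:1]
  {3,7}:  v_{3} + v_{7} = v_{4} ; sig = [2:1]
  {3,8}:  v_{3} + v_{8} = v_{2} ; sig = [2:1]
  {5,6}:  v_{5} + v_{6} = v_{7} ; sig = [2:1]
  {1,2}:  v_{1} + v_{2} = v_{4} + v_{5} ; sig = [2:1,1]
  {1,8}:  v_{1} + v_{8} = v_{5} + v_{7} ; sig = [2:1,1]
  {1,3}:  v_{1} + v_{3} = 2·v_{4} + v_{5} ; sig = [2:1,2]
  {1,6}:  v_{1} + v_{6} = v_{4} + 2·v_{7} ; sig = [2:1,2]
  {4,5,7}:  v_{4} + v_{5} + v_{7} = v_{1} ; sig = [3:1]

so the primitive-relation signature multiset is
{ [2:] ×2,  [2:1] ×4,  [2:1,1] ×2,  [2:1,2] ×2,  [3:1] }


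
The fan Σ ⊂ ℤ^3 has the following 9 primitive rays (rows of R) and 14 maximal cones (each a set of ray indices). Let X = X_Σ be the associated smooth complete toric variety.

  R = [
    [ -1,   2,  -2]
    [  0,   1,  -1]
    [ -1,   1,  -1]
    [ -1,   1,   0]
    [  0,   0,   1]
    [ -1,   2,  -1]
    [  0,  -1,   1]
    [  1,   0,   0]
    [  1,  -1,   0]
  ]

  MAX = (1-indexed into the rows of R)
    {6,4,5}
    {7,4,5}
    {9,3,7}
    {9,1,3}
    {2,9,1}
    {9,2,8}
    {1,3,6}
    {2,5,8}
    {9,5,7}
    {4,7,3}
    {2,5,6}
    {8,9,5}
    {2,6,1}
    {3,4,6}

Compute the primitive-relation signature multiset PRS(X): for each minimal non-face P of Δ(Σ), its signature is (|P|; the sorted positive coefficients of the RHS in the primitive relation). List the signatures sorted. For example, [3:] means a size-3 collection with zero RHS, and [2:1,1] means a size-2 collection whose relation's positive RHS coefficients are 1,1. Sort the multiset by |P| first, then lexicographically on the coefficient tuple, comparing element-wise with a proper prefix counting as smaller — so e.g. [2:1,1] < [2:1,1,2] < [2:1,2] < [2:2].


16 collections generate NE(X_Σ); each relation:

  P={2,7}:  v_{2} + v_{7} = 0  so sig = [2:]
  P={4,9}:  v_{4} + v_{9} = 0  so sig = [2:]
  P={1,5}:  v_{1} + v_{5} = v_{6}  so sig = [2:1]
  P={1,7}:  v_{1} + v_{7} = v_{3}  so sig = [2:1]
  P={2,3}:  v_{2} + v_{3} = v_{1}  so sig = [2:1]
  P={2,4}:  v_{2} + v_{4} = v_{6}  so sig = [2:1]
  P={3,5}:  v_{3} + v_{5} = v_{4}  so sig = [2:1]
  P={3,8}:  v_{3} + v_{8} = v_{2}  so sig = [2:1]
  P={6,7}:  v_{6} + v_{7} = v_{4}  so sig = [2:1]
  P={6,9}:  v_{6} + v_{9} = v_{2}  so sig = [2:1]
  P={1,4}:  v_{1} + v_{4} = v_{3} + v_{6}  so sig = [2:1,1]
  P={4,8}:  v_{4} + v_{8} = v_{2} + v_{5}  so sig = [2:1,1]
  P={7,8}:  v_{7} + v_{8} = v_{5} + v_{9}  so sig = [2:1,1]
  P={6,8}:  v_{6} + v_{8} = 2·v_{2} + v_{5}  so sig = [2:1,2]
  P={1,8}:  v_{1} + v_{8} = 2·v_{2}  so sig = [2:2]
  P={2,5,9}:  v_{2} + v_{5} + v_{9} = v_{8}  so sig = [3:1]

Signatures (|P|; sorted positive RHS coefficients), sorted:
[[2:], [2:], [2:1], [2:1], [2:1], [2:1], [2:1], [2:1], [2:1], [2:1], [2:1,1], [2:1,1], [2:1,1], [2:1,2], [2:2], [3:1]]


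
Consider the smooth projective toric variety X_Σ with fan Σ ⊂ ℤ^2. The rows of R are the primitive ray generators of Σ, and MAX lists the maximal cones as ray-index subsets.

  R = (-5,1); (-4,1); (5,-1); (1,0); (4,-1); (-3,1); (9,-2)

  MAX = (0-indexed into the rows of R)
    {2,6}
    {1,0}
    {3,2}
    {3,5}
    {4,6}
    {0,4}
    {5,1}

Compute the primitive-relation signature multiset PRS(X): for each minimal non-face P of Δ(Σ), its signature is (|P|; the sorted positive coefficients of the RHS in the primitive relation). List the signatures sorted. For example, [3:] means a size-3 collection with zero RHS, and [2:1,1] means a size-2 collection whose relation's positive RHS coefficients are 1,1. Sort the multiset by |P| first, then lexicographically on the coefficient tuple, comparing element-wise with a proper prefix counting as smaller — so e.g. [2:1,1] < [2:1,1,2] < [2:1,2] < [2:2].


Primitive collections (14):

  P = {0,2}:  v_{0} + v_{2} = 0  so sig = [2:]
  P = {1,4}:  v_{1} + v_{4} = 0  so sig = [2:]
  P = {0,3}:  v_{0} + v_{3} = v_{1}  so sig = [2:1]
  P = {0,6}:  v_{0} + v_{6} = v_{4}  so sig = [2:1]
  P = {1,2}:  v_{1} + v_{2} = v_{3}  so sig = [2:1]
  P = {1,3}:  v_{1} + v_{3} = v_{5}  so sig = [2:1]
  P = {1,6}:  v_{1} + v_{6} = v_{2}  so sig = [2:1]
  P = {2,4}:  v_{2} + v_{4} = v_{6}  so sig = [2:1]
  P = {3,4}:  v_{3} + v_{4} = v_{2}  so sig = [2:1]
  P = {4,5}:  v_{4} + v_{5} = v_{3}  so sig = [2:1]
  P = {5,6}:  v_{5} + v_{6} = v_{2} + v_{3}  so sig = [2:1,1]
  P = {0,5}:  v_{0} + v_{5} = 2·v_{1}  so sig = [2:2]
  P = {2,5}:  v_{2} + v_{5} = 2·v_{3}  so sig = [2:2]
  P = {3,6}:  v_{3} + v_{6} = 2·v_{2}  so sig = [2:2]

Hence PRS(X_Σ) =
[[2:], [2:], [2:1], [2:1], [2:1], [2:1], [2:1], [2:1], [2:1], [2:1], [2:1,1], [2:2], [2:2], [2:2]]


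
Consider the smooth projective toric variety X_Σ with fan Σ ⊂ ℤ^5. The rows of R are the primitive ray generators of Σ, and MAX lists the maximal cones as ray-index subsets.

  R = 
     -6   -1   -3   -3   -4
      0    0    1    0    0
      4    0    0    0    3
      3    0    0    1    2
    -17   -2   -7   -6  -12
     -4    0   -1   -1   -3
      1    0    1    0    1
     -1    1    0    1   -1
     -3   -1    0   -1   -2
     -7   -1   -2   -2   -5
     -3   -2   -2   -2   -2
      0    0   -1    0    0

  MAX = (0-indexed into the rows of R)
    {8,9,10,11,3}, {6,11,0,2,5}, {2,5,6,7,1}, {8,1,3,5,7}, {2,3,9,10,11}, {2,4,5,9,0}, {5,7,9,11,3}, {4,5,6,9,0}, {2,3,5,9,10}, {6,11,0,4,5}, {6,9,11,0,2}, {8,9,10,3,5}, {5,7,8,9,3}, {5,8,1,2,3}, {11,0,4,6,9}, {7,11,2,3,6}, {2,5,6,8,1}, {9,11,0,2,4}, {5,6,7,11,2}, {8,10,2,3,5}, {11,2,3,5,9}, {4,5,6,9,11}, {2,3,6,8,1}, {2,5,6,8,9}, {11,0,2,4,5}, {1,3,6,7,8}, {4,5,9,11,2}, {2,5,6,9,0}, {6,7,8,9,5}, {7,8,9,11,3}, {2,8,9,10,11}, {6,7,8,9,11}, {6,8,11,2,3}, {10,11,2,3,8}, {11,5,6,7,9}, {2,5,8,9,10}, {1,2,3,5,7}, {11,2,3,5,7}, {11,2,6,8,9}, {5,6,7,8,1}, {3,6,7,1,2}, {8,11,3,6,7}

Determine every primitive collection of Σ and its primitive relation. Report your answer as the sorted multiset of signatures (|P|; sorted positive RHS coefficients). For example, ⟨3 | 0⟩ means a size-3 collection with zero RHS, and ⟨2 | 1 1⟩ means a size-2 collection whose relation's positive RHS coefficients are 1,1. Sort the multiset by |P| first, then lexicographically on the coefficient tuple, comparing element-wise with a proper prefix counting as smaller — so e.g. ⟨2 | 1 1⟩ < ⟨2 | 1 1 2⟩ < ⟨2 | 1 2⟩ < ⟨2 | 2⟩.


Minimal non-faces — 25 found among 12 rays, 42 max cones:

  P = {1,11}:  v_{1} + v_{11} = 0  ⟹  sig = ⟨2 | 0⟩
  P = {1,9}:  v_{1} + v_{9} = v_{5} + v_{8}  ⟹  sig = ⟨2 | 1 1⟩
  P = {7,10}:  v_{7} + v_{10} = v_{3} + v_{9}  ⟹  sig = ⟨2 | 1 1⟩
  P = {0,3}:  v_{0} + v_{3} = v_{2} + v_{9} + v_{11}  ⟹  sig = ⟨2 | 1 1 1⟩
  P = {1,4}:  v_{1} + v_{4} = v_{0} + v_{5} + v_{9}  ⟹  sig = ⟨2 | 1 1 1⟩
  P = {0,1}:  v_{0} + v_{1} = v_{2} + v_{5} + v_{6} + v_{9}  ⟹  sig = ⟨2 | 1 1 1 1⟩
  P = {1,10}:  v_{1} + v_{10} = v_{2} + v_{3} + v_{5} + 2·v_{8}  ⟹  sig = ⟨2 | 1 1 1 2⟩
  P = {0,8}:  v_{0} + v_{8} = v_{2} + v_{6} + 2·v_{9}  ⟹  sig = ⟨2 | 1 1 2⟩
  P = {6,10}:  v_{6} + v_{10} = v_{2} + 2·v_{8} + v_{11}  ⟹  sig = ⟨2 | 1 1 2⟩
  P = {0,10}:  v_{0} + v_{10} = 2·v_{2} + v_{8} + 2·v_{9} + v_{11}  ⟹  sig = ⟨2 | 1 1 2 2⟩
  P = {3,4}:  v_{3} + v_{4} = v_{2} + v_{5} + 2·v_{9} + 2·v_{11}  ⟹  sig = ⟨2 | 1 1 2 2⟩
  P = {4,7}:  v_{4} + v_{7} = 3·v_{5} + v_{6} + v_{9} + 3·v_{11}  ⟹  sig = ⟨2 | 1 1 3 3⟩
  P = {4,8}:  v_{4} + v_{8} = v_{0} + 2·v_{9}  ⟹  sig = ⟨2 | 1 2⟩
  P = {0,7}:  v_{0} + v_{7} = 2·v_{5} + v_{6} + 2·v_{11}  ⟹  sig = ⟨2 | 1 2 2⟩
  P = {4,10}:  v_{4} + v_{10} = 2·v_{2} + 4·v_{9} + v_{11}  ⟹  sig = ⟨2 | 1 2 4⟩
  P = {2,7,8}:  v_{2} + v_{7} + v_{8} = 0  ⟹  sig = ⟨3 | 0⟩
  P = {3,5,6}:  v_{3} + v_{5} + v_{6} = 0  ⟹  sig = ⟨3 | 0⟩
  P = {5,8,11}:  v_{5} + v_{8} + v_{11} = v_{9}  ⟹  sig = ⟨3 | 1⟩
  P = {2,7,9}:  v_{2} + v_{7} + v_{9} = v_{5} + v_{11}  ⟹  sig = ⟨3 | 1 1⟩
  P = {3,6,9}:  v_{3} + v_{6} + v_{9} = v_{8} + v_{11}  ⟹  sig = ⟨3 | 1 1⟩
  P = {5,10,11}:  v_{5} + v_{10} + v_{11} = v_{2} + v_{3} + 2·v_{9}  ⟹  sig = ⟨3 | 1 1 2⟩
  P = {2,4,6}:  v_{2} + v_{4} + v_{6} = 2·v_{0}  ⟹  sig = ⟨3 | 2⟩
  P = {0,5,9,11}:  v_{0} + v_{5} + v_{9} + v_{11} = v_{4}  ⟹  sig = ⟨4 | 1⟩
  P = {2,3,8,9}:  v_{2} + v_{3} + v_{8} + v_{9} = v_{10}  ⟹  sig = ⟨4 | 1⟩
  P = {2,5,6,9,11}:  v_{2} + v_{5} + v_{6} + v_{9} + v_{11} = v_{0}  ⟹  sig = ⟨5 | 1⟩

Sorted signature multiset PRS(X):
    ⟨2 | 0⟩
    ⟨2 | 1 1⟩
    ⟨2 | 1 1⟩
    ⟨2 | 1 1 1⟩
    ⟨2 | 1 1 1⟩
    ⟨2 | 1 1 1 1⟩
    ⟨2 | 1 1 1 2⟩
    ⟨2 | 1 1 2⟩
    ⟨2 | 1 1 2⟩
    ⟨2 | 1 1 2 2⟩
    ⟨2 | 1 1 2 2⟩
    ⟨2 | 1 1 3 3⟩
    ⟨2 | 1 2⟩
    ⟨2 | 1 2 2⟩
    ⟨2 | 1 2 4⟩
    ⟨3 | 0⟩
    ⟨3 | 0⟩
    ⟨3 | 1⟩
    ⟨3 | 1 1⟩
    ⟨3 | 1 1⟩
    ⟨3 | 1 1 2⟩
    ⟨3 | 2⟩
    ⟨4 | 1⟩
    ⟨4 | 1⟩
    ⟨5 | 1⟩


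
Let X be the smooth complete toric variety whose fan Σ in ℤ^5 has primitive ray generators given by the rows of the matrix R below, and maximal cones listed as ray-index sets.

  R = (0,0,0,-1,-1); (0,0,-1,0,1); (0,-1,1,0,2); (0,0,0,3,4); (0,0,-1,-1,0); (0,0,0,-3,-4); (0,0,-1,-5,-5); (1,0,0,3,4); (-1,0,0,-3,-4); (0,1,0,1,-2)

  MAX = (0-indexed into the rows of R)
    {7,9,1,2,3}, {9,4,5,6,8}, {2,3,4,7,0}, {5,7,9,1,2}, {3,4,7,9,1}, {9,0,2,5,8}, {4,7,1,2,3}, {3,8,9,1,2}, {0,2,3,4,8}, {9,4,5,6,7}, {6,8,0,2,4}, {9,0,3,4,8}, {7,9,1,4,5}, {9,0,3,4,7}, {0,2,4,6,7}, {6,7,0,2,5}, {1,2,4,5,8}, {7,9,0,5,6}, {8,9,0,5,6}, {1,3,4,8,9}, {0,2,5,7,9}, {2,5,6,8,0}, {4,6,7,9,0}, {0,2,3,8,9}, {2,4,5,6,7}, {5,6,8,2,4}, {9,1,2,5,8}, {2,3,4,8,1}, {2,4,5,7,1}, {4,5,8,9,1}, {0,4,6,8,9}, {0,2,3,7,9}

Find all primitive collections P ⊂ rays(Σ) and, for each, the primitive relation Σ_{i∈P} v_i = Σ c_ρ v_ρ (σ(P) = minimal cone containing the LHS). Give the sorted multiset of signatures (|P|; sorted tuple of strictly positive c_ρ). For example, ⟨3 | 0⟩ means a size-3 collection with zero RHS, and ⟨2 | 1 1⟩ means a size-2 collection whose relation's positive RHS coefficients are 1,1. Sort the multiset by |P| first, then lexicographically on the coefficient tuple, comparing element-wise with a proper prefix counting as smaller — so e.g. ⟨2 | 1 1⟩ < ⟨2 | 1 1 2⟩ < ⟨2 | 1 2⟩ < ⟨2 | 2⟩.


8 collections generate NE(X_Σ); each relation:

  P = {3,5}:  v_{3} + v_{5} = 0  ⇒ sig = ⟨2 | 0⟩
  P = {7,8}:  v_{7} + v_{8} = 0  ⇒ sig = ⟨2 | 0⟩
  P = {0,1}:  v_{0} + v_{1} = v_{4}  ⇒ sig = ⟨2 | 1⟩
  P = {3,6}:  v_{3} + v_{6} = v_{0} + v_{4}  ⇒ sig = ⟨2 | 1 1⟩
  P = {1,6}:  v_{1} + v_{6} = 2·v_{4} + v_{5}  ⇒ sig = ⟨2 | 1 2⟩
  P = {2,4,9}:  v_{2} + v_{4} + v_{9} = 0  ⇒ sig = ⟨3 | 0⟩
  P = {0,4,5}:  v_{0} + v_{4} + v_{5} = v_{6}  ⇒ sig = ⟨3 | 1⟩
  P = {2,6,9}:  v_{2} + v_{6} + v_{9} = v_{0} + v_{5}  ⇒ sig = ⟨3 | 1 1⟩

Hence PRS(X_Σ) =
    ⟨2 | 0⟩
    ⟨2 | 0⟩
    ⟨2 | 1⟩
    ⟨2 | 1 1⟩
    ⟨2 | 1 2⟩
    ⟨3 | 0⟩
    ⟨3 | 1⟩
    ⟨3 | 1 1⟩


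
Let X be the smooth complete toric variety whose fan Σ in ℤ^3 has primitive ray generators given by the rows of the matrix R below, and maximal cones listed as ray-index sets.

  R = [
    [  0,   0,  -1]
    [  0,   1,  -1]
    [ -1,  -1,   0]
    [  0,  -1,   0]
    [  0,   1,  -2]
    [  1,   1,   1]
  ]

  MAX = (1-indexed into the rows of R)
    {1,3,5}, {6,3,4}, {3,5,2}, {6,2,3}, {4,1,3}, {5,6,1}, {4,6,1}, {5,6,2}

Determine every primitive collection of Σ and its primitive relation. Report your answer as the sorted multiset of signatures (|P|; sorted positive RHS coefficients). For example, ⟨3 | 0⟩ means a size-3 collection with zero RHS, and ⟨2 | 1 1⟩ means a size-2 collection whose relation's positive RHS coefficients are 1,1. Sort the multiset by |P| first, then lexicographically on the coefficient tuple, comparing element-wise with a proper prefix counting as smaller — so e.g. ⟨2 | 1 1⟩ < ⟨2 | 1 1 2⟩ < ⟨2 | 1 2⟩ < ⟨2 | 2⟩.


Σ has 5 primitive collections:

  P={1,2}:  v_{1} + v_{2} = v_{5}  so sig = ⟨2 | 1⟩
  P={2,4}:  v_{2} + v_{4} = v_{1}  so sig = ⟨2 | 1⟩
  P={4,5}:  v_{4} + v_{5} = 2·v_{1}  so sig = ⟨2 | 2⟩
  P={1,3,6}:  v_{1} + v_{3} + v_{6} = 0  so sig = ⟨3 | 0⟩
  P={3,5,6}:  v_{3} + v_{5} + v_{6} = v_{2}  so sig = ⟨3 | 1⟩

so the primitive-relation signature multiset is
    |P|=2: 3 collections, coeffs (1), (1), (2)
    |P|=3: 2 collections, coeffs (), (1)


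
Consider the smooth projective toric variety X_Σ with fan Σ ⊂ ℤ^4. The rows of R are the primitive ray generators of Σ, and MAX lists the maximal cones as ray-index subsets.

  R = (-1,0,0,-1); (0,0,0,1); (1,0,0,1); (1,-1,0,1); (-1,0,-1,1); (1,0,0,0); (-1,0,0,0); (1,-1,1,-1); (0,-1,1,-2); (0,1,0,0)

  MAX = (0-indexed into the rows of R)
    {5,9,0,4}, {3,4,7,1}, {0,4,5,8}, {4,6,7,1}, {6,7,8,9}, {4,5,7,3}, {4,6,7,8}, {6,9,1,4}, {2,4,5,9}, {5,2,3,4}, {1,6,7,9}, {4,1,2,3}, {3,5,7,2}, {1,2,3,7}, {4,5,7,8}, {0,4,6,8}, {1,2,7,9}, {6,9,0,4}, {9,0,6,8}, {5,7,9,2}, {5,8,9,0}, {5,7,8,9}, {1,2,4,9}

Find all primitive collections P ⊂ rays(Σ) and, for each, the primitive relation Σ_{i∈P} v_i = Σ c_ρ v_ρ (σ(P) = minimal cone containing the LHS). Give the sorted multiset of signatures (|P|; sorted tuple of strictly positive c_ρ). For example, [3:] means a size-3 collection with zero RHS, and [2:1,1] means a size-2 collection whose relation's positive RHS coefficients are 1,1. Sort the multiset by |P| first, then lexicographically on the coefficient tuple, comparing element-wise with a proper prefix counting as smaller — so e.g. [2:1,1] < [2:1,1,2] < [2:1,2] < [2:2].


Δ(Σ) — 10 vertices, 15 min non-faces:

  P = {0,2}:  v_{0} + v_{2} = 0  →  sig = [2:]
  P = {5,6}:  v_{5} + v_{6} = 0  →  sig = [2:]
  P = {0,1}:  v_{0} + v_{1} = v_{6}  →  sig = [2:1]
  P = {0,7}:  v_{0} + v_{7} = v_{8}  →  sig = [2:1]
  P = {1,5}:  v_{1} + v_{5} = v_{2}  →  sig = [2:1]
  P = {2,6}:  v_{2} + v_{6} = v_{1}  →  sig = [2:1]
  P = {2,8}:  v_{2} + v_{8} = v_{7}  →  sig = [2:1]
  P = {3,9}:  v_{3} + v_{9} = v_{2}  →  sig = [2:1]
  P = {0,3}:  v_{0} + v_{3} = v_{4} + v_{7}  →  sig = [2:1,1]
  P = {1,8}:  v_{1} + v_{8} = v_{6} + v_{7}  →  sig = [2:1,1]
  P = {3,6}:  v_{3} + v_{6} = v_{1} + v_{4} + v_{7}  →  sig = [2:1,1,1]
  P = {3,8}:  v_{3} + v_{8} = v_{4} + 2·v_{7}  →  sig = [2:1,2]
  P = {4,7,9}:  v_{4} + v_{7} + v_{9} = 0  →  sig = [3:]
  P = {2,4,7}:  v_{2} + v_{4} + v_{7} = v_{3}  →  sig = [3:1]
  P = {4,8,9}:  v_{4} + v_{8} + v_{9} = v_{0}  →  sig = [3:1]

so the primitive-relation signature multiset is
{ [2:] ×2,  [2:1] ×6,  [2:1,1] ×2,  [2:1,1,1],  [2:1,2],  [3:],  [3:1] ×2 }


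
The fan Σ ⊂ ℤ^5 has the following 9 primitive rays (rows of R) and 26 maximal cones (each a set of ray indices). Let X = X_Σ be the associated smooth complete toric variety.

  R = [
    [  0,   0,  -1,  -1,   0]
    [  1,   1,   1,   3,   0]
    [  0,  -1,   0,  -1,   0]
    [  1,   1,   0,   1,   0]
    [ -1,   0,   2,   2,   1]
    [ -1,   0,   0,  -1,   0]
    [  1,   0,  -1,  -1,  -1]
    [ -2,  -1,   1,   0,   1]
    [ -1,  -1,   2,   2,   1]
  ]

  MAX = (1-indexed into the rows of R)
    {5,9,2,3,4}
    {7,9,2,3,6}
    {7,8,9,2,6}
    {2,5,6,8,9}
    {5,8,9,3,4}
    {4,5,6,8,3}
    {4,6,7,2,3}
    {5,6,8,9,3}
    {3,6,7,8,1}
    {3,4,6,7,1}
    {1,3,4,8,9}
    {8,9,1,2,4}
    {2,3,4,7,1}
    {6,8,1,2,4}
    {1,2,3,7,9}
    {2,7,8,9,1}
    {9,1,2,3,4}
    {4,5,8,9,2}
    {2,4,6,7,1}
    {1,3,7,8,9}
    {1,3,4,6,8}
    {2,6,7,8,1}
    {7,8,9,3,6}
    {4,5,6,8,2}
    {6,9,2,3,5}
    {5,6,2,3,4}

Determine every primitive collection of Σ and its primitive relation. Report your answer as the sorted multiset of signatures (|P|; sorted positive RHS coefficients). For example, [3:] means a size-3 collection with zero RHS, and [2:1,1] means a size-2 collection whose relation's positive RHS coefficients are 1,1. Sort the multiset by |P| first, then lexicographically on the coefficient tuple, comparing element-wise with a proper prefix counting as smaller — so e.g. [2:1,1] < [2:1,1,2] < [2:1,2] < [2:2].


8 minimal non-faces of Δ(Σ) (on 9 rays):

  {1,5}:  v_{1} + v_{5} = v_{4} + v_{8}  →  sig = [2:1,1]
  {5,7}:  v_{5} + v_{7} = v_{2} + v_{3} + v_{6}  →  sig = [2:1,1,1]
  {4,7,8}:  v_{4} + v_{7} + v_{8} = 0  →  sig = [3:]
  {1,6,9}:  v_{1} + v_{6} + v_{9} = v_{8}  →  sig = [3:1]
  {2,3,8}:  v_{2} + v_{3} + v_{8} = v_{9}  →  sig = [3:1]
  {4,6,9}:  v_{4} + v_{6} + v_{9} = v_{5}  →  sig = [3:1]
  {4,7,9}:  v_{4} + v_{7} + v_{9} = v_{2} + v_{3}  →  sig = [3:1,1]
  {1,2,3,6}:  v_{1} + v_{2} + v_{3} + v_{6} = 0  →  sig = [4:]

Sorted signature multiset PRS(X):
[[2:1,1], [2:1,1,1], [3:], [3:1], [3:1], [3:1], [3:1,1], [4:]]


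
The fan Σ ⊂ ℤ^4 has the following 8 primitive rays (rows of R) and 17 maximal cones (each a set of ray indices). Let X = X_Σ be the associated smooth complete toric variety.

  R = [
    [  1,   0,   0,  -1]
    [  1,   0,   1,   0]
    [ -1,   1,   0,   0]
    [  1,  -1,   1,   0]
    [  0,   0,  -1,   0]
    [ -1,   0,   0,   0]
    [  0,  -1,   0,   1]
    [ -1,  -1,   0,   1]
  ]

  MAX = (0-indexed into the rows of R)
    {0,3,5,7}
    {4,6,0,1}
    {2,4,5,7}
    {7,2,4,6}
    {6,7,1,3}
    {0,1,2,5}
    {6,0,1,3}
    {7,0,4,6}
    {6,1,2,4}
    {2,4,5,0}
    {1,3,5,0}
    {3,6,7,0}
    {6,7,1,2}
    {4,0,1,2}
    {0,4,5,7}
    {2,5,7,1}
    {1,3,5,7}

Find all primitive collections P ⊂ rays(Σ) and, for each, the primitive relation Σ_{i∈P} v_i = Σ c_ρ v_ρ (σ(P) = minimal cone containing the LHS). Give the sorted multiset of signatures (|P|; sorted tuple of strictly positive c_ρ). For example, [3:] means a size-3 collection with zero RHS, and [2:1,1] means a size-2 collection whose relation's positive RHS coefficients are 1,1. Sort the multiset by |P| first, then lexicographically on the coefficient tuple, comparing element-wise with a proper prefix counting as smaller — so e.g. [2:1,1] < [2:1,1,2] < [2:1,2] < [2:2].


Σ has 8 primitive collections:

  P={5,6}:  v_{5} + v_{6} = v_{7} ; sig = [2:1]
  P={2,3}:  v_{2} + v_{3} = v_{1} + v_{5} ; sig = [2:1,1]
  P={3,4}:  v_{3} + v_{4} = v_{0} + v_{6} ; sig = [2:1,1]
  P={0,2,6}:  v_{0} + v_{2} + v_{6} = 0 ; sig = [3:]
  P={1,4,5}:  v_{1} + v_{4} + v_{5} = 0 ; sig = [3:]
  P={0,1,7}:  v_{0} + v_{1} + v_{7} = v_{3} ; sig = [3:1]
  P={0,2,7}:  v_{0} + v_{2} + v_{7} = v_{5} ; sig = [3:1]
  P={1,4,7}:  v_{1} + v_{4} + v_{7} = v_{6} ; sig = [3:1]

Hence PRS(X_Σ) =
{ [2:1],  [2:1,1] ×2,  [3:] ×2,  [3:1] ×3 }


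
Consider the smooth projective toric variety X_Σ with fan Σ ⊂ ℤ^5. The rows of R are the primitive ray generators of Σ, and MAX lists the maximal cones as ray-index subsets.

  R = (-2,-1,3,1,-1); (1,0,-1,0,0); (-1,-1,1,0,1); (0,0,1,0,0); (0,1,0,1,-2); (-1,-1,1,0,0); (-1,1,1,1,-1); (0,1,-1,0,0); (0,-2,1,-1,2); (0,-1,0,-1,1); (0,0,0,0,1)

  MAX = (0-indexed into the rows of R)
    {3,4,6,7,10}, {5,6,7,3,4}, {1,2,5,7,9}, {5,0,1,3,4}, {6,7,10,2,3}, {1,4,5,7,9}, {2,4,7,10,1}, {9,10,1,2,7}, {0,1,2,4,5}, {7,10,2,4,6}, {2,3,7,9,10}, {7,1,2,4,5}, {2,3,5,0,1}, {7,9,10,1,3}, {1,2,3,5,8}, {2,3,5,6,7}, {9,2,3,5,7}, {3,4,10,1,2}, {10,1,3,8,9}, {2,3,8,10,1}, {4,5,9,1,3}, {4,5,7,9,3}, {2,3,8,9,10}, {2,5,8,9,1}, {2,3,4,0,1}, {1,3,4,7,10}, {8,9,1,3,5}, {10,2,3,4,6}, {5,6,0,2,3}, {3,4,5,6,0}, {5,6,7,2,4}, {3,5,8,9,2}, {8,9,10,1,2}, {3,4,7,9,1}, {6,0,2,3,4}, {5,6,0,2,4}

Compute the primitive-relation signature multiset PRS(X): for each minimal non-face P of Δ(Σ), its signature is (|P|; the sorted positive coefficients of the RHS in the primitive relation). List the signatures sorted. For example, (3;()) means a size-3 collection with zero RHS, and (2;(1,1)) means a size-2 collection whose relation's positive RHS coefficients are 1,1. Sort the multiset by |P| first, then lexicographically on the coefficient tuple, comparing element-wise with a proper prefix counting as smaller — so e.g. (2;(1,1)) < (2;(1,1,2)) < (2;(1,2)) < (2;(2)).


|primitive collections| = 17. Relations:

  • {5,10}:  v_{5} + v_{10} = v_{2}  ⇒ sig = (2;(1))
  • {0,7}:  v_{0} + v_{7} = v_{5} + v_{6}  ⇒ sig = (2;(1,1))
  • {1,6}:  v_{1} + v_{6} = v_{4} + v_{10}  ⇒ sig = (2;(1,1))
  • {6,8}:  v_{6} + v_{8} = v_{2} + v_{3}  ⇒ sig = (2;(1,1))
  • {7,8}:  v_{7} + v_{8} = v_{9} + v_{10}  ⇒ sig = (2;(1,1))
  • {4,8}:  v_{4} + v_{8} = v_{1} + v_{3} + v_{5}  ⇒ sig = (2;(1,1,1))
  • {6,9}:  v_{6} + v_{9} = v_{3} + v_{5} + v_{7}  ⇒ sig = (2;(1,1,1))
  • {0,10}:  v_{0} + v_{10} = 2·v_{2} + v_{3} + v_{4}  ⇒ sig = (2;(1,1,2))
  • {0,8}:  v_{0} + v_{8} = v_{1} + v_{2} + 2·v_{3} + 2·v_{5}  ⇒ sig = (2;(1,1,2,2))
  • {0,9}:  v_{0} + v_{9} = v_{3} + 2·v_{5}  ⇒ sig = (2;(1,2))
  • {4,9,10}:  v_{4} + v_{9} + v_{10} = 0  ⇒ sig = (3;())
  • {2,4,9}:  v_{2} + v_{4} + v_{9} = v_{5}  ⇒ sig = (3;(1))
  • {1,3,5,7}:  v_{1} + v_{3} + v_{5} + v_{7} = 0  ⇒ sig = (4;())
  • {1,2,3,7}:  v_{1} + v_{2} + v_{3} + v_{7} = v_{10}  ⇒ sig = (4;(1))
  • {1,2,3,9}:  v_{1} + v_{2} + v_{3} + v_{9} = v_{8}  ⇒ sig = (4;(1))
  • {2,3,4,5}:  v_{2} + v_{3} + v_{4} + v_{5} = v_{0}  ⇒ sig = (4;(1))
  • {2,3,4,7}:  v_{2} + v_{3} + v_{4} + v_{7} = v_{6}  ⇒ sig = (4;(1))

Signatures (|P|; sorted positive RHS coefficients), sorted:
    (2;(1))
    (2;(1,1))
    (2;(1,1))
    (2;(1,1))
    (2;(1,1))
    (2;(1,1,1))
    (2;(1,1,1))
    (2;(1,1,2))
    (2;(1,1,2,2))
    (2;(1,2))
    (3;())
    (3;(1))
    (4;())
    (4;(1))
    (4;(1))
    (4;(1))
    (4;(1))


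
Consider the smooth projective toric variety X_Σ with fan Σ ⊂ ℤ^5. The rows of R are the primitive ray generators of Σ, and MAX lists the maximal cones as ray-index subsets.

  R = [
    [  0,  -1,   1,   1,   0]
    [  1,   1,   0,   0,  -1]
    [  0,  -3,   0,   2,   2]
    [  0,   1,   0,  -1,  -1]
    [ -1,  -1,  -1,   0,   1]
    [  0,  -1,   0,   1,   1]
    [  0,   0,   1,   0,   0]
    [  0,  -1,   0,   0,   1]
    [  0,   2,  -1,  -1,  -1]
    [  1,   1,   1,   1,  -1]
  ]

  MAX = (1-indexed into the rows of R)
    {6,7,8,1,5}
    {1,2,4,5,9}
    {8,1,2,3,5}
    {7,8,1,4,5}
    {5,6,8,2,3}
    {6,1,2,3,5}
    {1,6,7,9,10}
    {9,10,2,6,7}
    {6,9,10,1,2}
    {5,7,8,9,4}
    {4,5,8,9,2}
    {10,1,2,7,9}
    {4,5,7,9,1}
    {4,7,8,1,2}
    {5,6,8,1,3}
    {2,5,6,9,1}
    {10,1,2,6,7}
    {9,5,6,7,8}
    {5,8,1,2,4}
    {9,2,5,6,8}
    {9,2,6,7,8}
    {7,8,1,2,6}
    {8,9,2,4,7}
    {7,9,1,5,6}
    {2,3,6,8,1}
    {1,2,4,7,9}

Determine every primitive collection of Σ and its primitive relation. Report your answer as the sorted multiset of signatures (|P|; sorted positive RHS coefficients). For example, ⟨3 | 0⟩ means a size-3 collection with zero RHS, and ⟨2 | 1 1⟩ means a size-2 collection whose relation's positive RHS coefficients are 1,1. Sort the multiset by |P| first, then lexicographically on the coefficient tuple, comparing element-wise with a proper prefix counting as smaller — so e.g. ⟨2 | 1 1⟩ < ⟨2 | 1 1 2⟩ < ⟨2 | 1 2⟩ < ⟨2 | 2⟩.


Minimal non-faces — 12 found among 10 rays, 26 max cones:

  P = {4,6}:  v_{4} + v_{6} = 0 ; sig = ⟨2 | 0⟩
  P = {3,7}:  v_{3} + v_{7} = v_{1} + v_{6} + v_{8} ; sig = ⟨2 | 1 1 1⟩
  P = {3,9}:  v_{3} + v_{9} = v_{2} + v_{5} + v_{6} ; sig = ⟨2 | 1 1 1⟩
  P = {5,10}:  v_{5} + v_{10} = v_{1} + v_{6} + v_{9} ; sig = ⟨2 | 1 1 1⟩
  P = {8,10}:  v_{8} + v_{10} = v_{2} + v_{6} + v_{7} ; sig = ⟨2 | 1 1 1⟩
  P = {3,4}:  v_{3} + v_{4} = v_{1} + v_{2} + v_{5} + v_{8} ; sig = ⟨2 | 1 1 1 1⟩
  P = {4,10}:  v_{4} + v_{10} = v_{1} + v_{2} + v_{7} + v_{9} ; sig = ⟨2 | 1 1 1 1⟩
  P = {3,10}:  v_{3} + v_{10} = v_{1} + v_{2} + 2·v_{6} ; sig = ⟨2 | 1 1 2⟩
  P = {1,8,9}:  v_{1} + v_{8} + v_{9} = 0 ; sig = ⟨3 | 0⟩
  P = {2,5,7}:  v_{2} + v_{5} + v_{7} = 0 ; sig = ⟨3 | 0⟩
  P = {1,2,5,6,8}:  v_{1} + v_{2} + v_{5} + v_{6} + v_{8} = v_{3} ; sig = ⟨5 | 1⟩
  P = {1,2,6,7,9}:  v_{1} + v_{2} + v_{6} + v_{7} + v_{9} = v_{10} ; sig = ⟨5 | 1⟩

Signatures (|P|; sorted positive RHS coefficients), sorted:
    ⟨2 | 0⟩
    ⟨2 | 1 1 1⟩
    ⟨2 | 1 1 1⟩
    ⟨2 | 1 1 1⟩
    ⟨2 | 1 1 1⟩
    ⟨2 | 1 1 1 1⟩
    ⟨2 | 1 1 1 1⟩
    ⟨2 | 1 1 2⟩
    ⟨3 | 0⟩
    ⟨3 | 0⟩
    ⟨5 | 1⟩
    ⟨5 | 1⟩


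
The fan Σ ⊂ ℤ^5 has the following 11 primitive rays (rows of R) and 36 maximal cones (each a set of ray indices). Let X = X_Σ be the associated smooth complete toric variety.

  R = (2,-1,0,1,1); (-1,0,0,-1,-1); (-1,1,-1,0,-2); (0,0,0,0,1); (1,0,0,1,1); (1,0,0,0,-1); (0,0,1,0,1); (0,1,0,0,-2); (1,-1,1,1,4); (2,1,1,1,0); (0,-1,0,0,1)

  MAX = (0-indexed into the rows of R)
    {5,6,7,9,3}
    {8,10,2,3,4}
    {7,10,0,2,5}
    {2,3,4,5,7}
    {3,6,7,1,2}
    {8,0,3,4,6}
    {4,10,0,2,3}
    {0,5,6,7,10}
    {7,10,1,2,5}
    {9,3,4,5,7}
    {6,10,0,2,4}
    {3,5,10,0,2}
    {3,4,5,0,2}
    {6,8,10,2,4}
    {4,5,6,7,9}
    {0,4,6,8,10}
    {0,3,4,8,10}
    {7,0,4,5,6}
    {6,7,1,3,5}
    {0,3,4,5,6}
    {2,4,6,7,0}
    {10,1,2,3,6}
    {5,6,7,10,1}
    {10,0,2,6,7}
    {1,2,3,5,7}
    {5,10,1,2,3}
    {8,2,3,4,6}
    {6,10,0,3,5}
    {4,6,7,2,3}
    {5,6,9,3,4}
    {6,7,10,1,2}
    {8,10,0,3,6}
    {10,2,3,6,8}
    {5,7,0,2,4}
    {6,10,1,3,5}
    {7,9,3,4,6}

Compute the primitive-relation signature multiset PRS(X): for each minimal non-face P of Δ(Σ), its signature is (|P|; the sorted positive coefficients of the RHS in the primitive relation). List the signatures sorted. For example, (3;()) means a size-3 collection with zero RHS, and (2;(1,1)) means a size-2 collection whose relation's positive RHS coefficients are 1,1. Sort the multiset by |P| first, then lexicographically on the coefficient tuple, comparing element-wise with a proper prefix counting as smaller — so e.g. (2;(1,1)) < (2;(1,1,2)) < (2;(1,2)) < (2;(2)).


Minimal non-faces — 19 found among 11 rays, 36 max cones:

  P={1,4}:  v_{1} + v_{4} = 0  ⟹  sig = (2;())
  P={0,1}:  v_{0} + v_{1} = v_{5} + v_{10}  ⟹  sig = (2;(1,1))
  P={7,8}:  v_{7} + v_{8} = v_{4} + v_{6}  ⟹  sig = (2;(1,1))
  P={1,8}:  v_{1} + v_{8} = v_{3} + v_{6} + v_{10}  ⟹  sig = (2;(1,1,1))
  P={5,8}:  v_{5} + v_{8} = v_{0} + v_{3} + v_{6}  ⟹  sig = (2;(1,1,1))
  P={9,10}:  v_{9} + v_{10} = v_{4} + v_{5} + v_{6}  ⟹  sig = (2;(1,1,1))
  P={1,9}:  v_{1} + v_{9} = v_{3} + v_{5} + v_{6} + v_{7}  ⟹  sig = (2;(1,1,1,1))
  P={2,9}:  v_{2} + v_{9} = v_{3} + v_{4} + 2·v_{7}  ⟹  sig = (2;(1,1,2))
  P={8,9}:  v_{8} + v_{9} = v_{3} + 2·v_{4} + v_{5} + 2·v_{6}  ⟹  sig = (2;(1,1,2,2))
  P={0,9}:  v_{0} + v_{9} = 2·v_{4} + 2·v_{5} + v_{6}  ⟹  sig = (2;(1,2,2))
  P={3,7,10}:  v_{3} + v_{7} + v_{10} = 0  ⟹  sig = (3;())
  P={2,5,6}:  v_{2} + v_{5} + v_{6} = v_{7}  ⟹  sig = (3;(1))
  P={4,5,10}:  v_{4} + v_{5} + v_{10} = v_{0}  ⟹  sig = (3;(1))
  P={0,3,7}:  v_{0} + v_{3} + v_{7} = v_{4} + v_{5}  ⟹  sig = (3;(1,1))
  P={4,7,10}:  v_{4} + v_{7} + v_{10} = v_{0} + v_{2} + v_{6}  ⟹  sig = (3;(1,1,1))
  P={0,2,8}:  v_{0} + v_{2} + v_{8} = 2·v_{4} + v_{10}  ⟹  sig = (3;(1,2))
  P={0,2,3,6}:  v_{0} + v_{2} + v_{3} + v_{6} = v_{4}  ⟹  sig = (4;(1))
  P={3,4,6,10}:  v_{3} + v_{4} + v_{6} + v_{10} = v_{8}  ⟹  sig = (4;(1))
  P={3,4,5,6,7}:  v_{3} + v_{4} + v_{5} + v_{6} + v_{7} = v_{9}  ⟹  sig = (5;(1))

Hence PRS(X_Σ) =
{ (2;()),  (2;(1,1)) ×2,  (2;(1,1,1)) ×3,  (2;(1,1,1,1)),  (2;(1,1,2)),  (2;(1,1,2,2)),  (2;(1,2,2)),  (3;()),  (3;(1)) ×2,  (3;(1,1)),  (3;(1,1,1)),  (3;(1,2)),  (4;(1)) ×2,  (5;(1)) }


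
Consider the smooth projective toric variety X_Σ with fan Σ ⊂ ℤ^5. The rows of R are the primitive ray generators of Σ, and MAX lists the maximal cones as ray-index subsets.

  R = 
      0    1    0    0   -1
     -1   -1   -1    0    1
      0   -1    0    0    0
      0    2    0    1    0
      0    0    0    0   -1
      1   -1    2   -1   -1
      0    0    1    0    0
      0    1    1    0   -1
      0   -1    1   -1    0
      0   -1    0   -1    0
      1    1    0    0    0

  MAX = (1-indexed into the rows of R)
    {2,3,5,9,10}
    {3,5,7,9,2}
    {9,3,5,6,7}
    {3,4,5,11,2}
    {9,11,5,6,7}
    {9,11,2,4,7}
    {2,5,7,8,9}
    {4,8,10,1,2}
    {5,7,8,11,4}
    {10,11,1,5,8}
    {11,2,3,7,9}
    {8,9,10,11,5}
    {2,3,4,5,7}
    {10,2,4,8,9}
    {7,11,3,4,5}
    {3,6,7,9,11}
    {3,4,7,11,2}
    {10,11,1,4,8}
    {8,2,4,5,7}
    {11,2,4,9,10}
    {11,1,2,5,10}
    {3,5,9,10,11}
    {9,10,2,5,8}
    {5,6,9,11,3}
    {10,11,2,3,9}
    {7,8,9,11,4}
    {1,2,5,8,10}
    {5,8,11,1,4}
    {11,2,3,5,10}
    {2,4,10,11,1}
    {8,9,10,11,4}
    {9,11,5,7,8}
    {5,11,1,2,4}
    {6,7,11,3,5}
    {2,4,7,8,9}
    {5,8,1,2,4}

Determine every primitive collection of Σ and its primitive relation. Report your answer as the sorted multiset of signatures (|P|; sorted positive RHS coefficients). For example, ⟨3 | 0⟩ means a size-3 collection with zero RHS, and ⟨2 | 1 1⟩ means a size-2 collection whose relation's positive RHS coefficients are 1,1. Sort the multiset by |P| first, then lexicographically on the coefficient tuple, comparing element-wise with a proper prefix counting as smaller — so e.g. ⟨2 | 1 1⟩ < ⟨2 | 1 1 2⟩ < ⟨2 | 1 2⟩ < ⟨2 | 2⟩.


18 minimal non-faces of Δ(Σ) (on 11 rays):

  P = {1,3}:  v_{1} + v_{3} = v_{5}  ⟹  sig = ⟨2 | 1⟩
  P = {1,7}:  v_{1} + v_{7} = v_{8}  ⟹  sig = ⟨2 | 1⟩
  P = {7,10}:  v_{7} + v_{10} = v_{9}  ⟹  sig = ⟨2 | 1⟩
  P = {1,9}:  v_{1} + v_{9} = v_{8} + v_{10}  ⟹  sig = ⟨2 | 1 1⟩
  P = {2,6}:  v_{2} + v_{6} = v_{3} + v_{9}  ⟹  sig = ⟨2 | 1 1⟩
  P = {3,8}:  v_{3} + v_{8} = v_{5} + v_{7}  ⟹  sig = ⟨2 | 1 1⟩
  P = {1,6}:  v_{1} + v_{6} = 2·v_{5} + v_{7} + v_{9} + v_{11}  ⟹  sig = ⟨2 | 1 1 1 2⟩
  P = {6,10}:  v_{6} + v_{10} = v_{3} + v_{5} + 2·v_{9} + v_{11}  ⟹  sig = ⟨2 | 1 1 1 2⟩
  P = {4,6}:  v_{4} + v_{6} = v_{5} + 2·v_{7} + v_{11}  ⟹  sig = ⟨2 | 1 1 2⟩
  P = {6,8}:  v_{6} + v_{8} = 2·v_{5} + 2·v_{7} + v_{9} + v_{11}  ⟹  sig = ⟨2 | 1 1 2 2⟩
  P = {3,4,10}:  v_{3} + v_{4} + v_{10} = 0  ⟹  sig = ⟨3 | 0⟩
  P = {3,4,9}:  v_{3} + v_{4} + v_{9} = v_{7}  ⟹  sig = ⟨3 | 1⟩
  P = {4,5,9}:  v_{4} + v_{5} + v_{9} = v_{8}  ⟹  sig = ⟨3 | 1⟩
  P = {4,5,10}:  v_{4} + v_{5} + v_{10} = v_{1}  ⟹  sig = ⟨3 | 1⟩
  P = {2,8,11}:  v_{2} + v_{8} + v_{11} = v_{4} + v_{10}  ⟹  sig = ⟨3 | 1 1⟩
  P = {2,5,7,11}:  v_{2} + v_{5} + v_{7} + v_{11} = 0  ⟹  sig = ⟨4 | 0⟩
  P = {2,5,9,11}:  v_{2} + v_{5} + v_{9} + v_{11} = v_{10}  ⟹  sig = ⟨4 | 1⟩
  P = {3,5,7,9,11}:  v_{3} + v_{5} + v_{7} + v_{9} + v_{11} = v_{6}  ⟹  sig = ⟨5 | 1⟩

Signatures (|P|; sorted positive RHS coefficients), sorted:
{ ⟨2 | 1⟩ ×3,  ⟨2 | 1 1⟩ ×3,  ⟨2 | 1 1 1 2⟩ ×2,  ⟨2 | 1 1 2⟩,  ⟨2 | 1 1 2 2⟩,  ⟨3 | 0⟩,  ⟨3 | 1⟩ ×3,  ⟨3 | 1 1⟩,  ⟨4 | 0⟩,  ⟨4 | 1⟩,  ⟨5 | 1⟩ }


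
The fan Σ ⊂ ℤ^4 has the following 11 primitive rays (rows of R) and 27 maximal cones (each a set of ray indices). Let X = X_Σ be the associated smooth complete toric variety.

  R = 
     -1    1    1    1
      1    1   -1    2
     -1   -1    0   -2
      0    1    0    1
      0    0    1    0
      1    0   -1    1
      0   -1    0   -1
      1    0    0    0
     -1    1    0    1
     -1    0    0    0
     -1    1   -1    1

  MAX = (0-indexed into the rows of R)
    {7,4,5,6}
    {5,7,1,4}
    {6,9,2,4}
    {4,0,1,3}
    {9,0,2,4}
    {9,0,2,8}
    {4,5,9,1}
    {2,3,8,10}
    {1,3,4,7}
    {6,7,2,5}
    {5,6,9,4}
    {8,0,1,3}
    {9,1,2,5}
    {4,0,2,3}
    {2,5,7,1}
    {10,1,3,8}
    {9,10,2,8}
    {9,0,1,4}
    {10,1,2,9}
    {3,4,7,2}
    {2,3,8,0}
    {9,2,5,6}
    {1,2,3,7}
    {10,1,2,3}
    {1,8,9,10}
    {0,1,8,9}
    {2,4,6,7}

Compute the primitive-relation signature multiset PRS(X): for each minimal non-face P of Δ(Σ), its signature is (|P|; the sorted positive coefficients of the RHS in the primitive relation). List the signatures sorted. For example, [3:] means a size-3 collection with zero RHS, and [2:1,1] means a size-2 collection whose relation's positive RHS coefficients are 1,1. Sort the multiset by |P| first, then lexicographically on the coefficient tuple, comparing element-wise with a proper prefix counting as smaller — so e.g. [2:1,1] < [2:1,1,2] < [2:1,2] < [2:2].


Σ has 21 primitive collections:

  P={3,6}:  v_{3} + v_{6} = 0  →  sig = [2:]
  P={7,9}:  v_{7} + v_{9} = 0  →  sig = [2:]
  P={1,6}:  v_{1} + v_{6} = v_{5}  →  sig = [2:1]
  P={3,5}:  v_{3} + v_{5} = v_{1}  →  sig = [2:1]
  P={3,9}:  v_{3} + v_{9} = v_{8}  →  sig = [2:1]
  P={4,8}:  v_{4} + v_{8} = v_{0}  →  sig = [2:1]
  P={4,10}:  v_{4} + v_{10} = v_{8}  →  sig = [2:1]
  P={6,8}:  v_{6} + v_{8} = v_{9}  →  sig = [2:1]
  P={7,8}:  v_{7} + v_{8} = v_{3}  →  sig = [2:1]
  P={0,6}:  v_{0} + v_{6} = v_{4} + v_{9}  →  sig = [2:1,1]
  P={0,7}:  v_{0} + v_{7} = v_{3} + v_{4}  →  sig = [2:1,1]
  P={5,8}:  v_{5} + v_{8} = v_{1} + v_{9}  →  sig = [2:1,1]
  P={0,5}:  v_{0} + v_{5} = v_{1} + v_{4} + v_{9}  →  sig = [2:1,1,1]
  P={6,10}:  v_{6} + v_{10} = v_{1} + v_{2} + v_{9}  →  sig = [2:1,1,1]
  P={7,10}:  v_{7} + v_{10} = v_{1} + v_{2} + v_{3}  →  sig = [2:1,1,1]
  P={5,10}:  v_{5} + v_{10} = 2·v_{1} + v_{2} + v_{9}  →  sig = [2:1,1,2]
  P={0,10}:  v_{0} + v_{10} = 2·v_{8}  →  sig = [2:2]
  P={1,2,4}:  v_{1} + v_{2} + v_{4} = 0  →  sig = [3:]
  P={0,1,2}:  v_{0} + v_{1} + v_{2} = v_{8}  →  sig = [3:1]
  P={1,2,8}:  v_{1} + v_{2} + v_{8} = v_{10}  →  sig = [3:1]
  P={2,4,5}:  v_{2} + v_{4} + v_{5} = v_{6}  →  sig = [3:1]

so the primitive-relation signature multiset is
{ [2:] ×2,  [2:1] ×7,  [2:1,1] ×3,  [2:1,1,1] ×3,  [2:1,1,2],  [2:2],  [3:],  [3:1] ×3 }
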